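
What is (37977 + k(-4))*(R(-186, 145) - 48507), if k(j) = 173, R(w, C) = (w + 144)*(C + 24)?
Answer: -2121330750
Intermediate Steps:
R(w, C) = (24 + C)*(144 + w) (R(w, C) = (144 + w)*(24 + C) = (24 + C)*(144 + w))
(37977 + k(-4))*(R(-186, 145) - 48507) = (37977 + 173)*((3456 + 24*(-186) + 144*145 + 145*(-186)) - 48507) = 38150*((3456 - 4464 + 20880 - 26970) - 48507) = 38150*(-7098 - 48507) = 38150*(-55605) = -2121330750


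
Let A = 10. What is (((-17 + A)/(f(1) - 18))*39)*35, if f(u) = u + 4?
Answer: 735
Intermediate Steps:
f(u) = 4 + u
(((-17 + A)/(f(1) - 18))*39)*35 = (((-17 + 10)/((4 + 1) - 18))*39)*35 = (-7/(5 - 18)*39)*35 = (-7/(-13)*39)*35 = (-7*(-1/13)*39)*35 = ((7/13)*39)*35 = 21*35 = 735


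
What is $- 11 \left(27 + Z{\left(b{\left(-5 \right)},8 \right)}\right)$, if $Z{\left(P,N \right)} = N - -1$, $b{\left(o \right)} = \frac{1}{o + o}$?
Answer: $-396$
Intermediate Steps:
$b{\left(o \right)} = \frac{1}{2 o}$
$Z{\left(P,N \right)} = 1 + N$ ($Z{\left(P,N \right)} = N + 1 = 1 + N$)
$- 11 \left(27 + Z{\left(b{\left(-5 \right)},8 \right)}\right) = - 11 \left(27 + \left(1 + 8\right)\right) = - 11 \left(27 + 9\right) = \left(-11\right) 36 = -396$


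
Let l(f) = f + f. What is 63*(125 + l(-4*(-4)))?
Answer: 9891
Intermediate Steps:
l(f) = 2*f
63*(125 + l(-4*(-4))) = 63*(125 + 2*(-4*(-4))) = 63*(125 + 2*16) = 63*(125 + 32) = 63*157 = 9891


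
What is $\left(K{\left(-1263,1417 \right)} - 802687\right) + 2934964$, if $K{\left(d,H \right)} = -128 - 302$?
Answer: $2131847$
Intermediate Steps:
$K{\left(d,H \right)} = -430$
$\left(K{\left(-1263,1417 \right)} - 802687\right) + 2934964 = \left(-430 - 802687\right) + 2934964 = -803117 + 2934964 = 2131847$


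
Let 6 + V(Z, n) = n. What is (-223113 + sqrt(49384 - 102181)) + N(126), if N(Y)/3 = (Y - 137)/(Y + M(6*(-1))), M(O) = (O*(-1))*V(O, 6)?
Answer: -9370757/42 + I*sqrt(52797) ≈ -2.2311e+5 + 229.78*I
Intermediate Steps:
V(Z, n) = -6 + n
M(O) = 0 (M(O) = (O*(-1))*(-6 + 6) = -O*0 = 0)
N(Y) = 3*(-137 + Y)/Y (N(Y) = 3*((Y - 137)/(Y + 0)) = 3*((-137 + Y)/Y) = 3*(-137 + Y)/Y)
(-223113 + sqrt(49384 - 102181)) + N(126) = (-223113 + sqrt(49384 - 102181)) + (3 - 411/126) = (-223113 + sqrt(-52797)) + (3 - 411*1/126) = (-223113 + I*sqrt(52797)) + (3 - 137/42) = (-223113 + I*sqrt(52797)) - 11/42 = -9370757/42 + I*sqrt(52797)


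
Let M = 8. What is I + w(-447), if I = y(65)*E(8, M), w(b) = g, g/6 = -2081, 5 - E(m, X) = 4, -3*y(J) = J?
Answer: -37523/3 ≈ -12508.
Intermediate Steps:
y(J) = -J/3
E(m, X) = 1 (E(m, X) = 5 - 1*4 = 5 - 4 = 1)
g = -12486 (g = 6*(-2081) = -12486)
w(b) = -12486
I = -65/3 (I = -⅓*65*1 = -65/3*1 = -65/3 ≈ -21.667)
I + w(-447) = -65/3 - 12486 = -37523/3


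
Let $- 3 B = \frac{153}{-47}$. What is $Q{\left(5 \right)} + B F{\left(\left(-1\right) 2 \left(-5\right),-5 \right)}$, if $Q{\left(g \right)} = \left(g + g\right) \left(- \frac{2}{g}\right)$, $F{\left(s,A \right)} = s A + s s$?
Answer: $\frac{2362}{47} \approx 50.255$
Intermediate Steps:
$F{\left(s,A \right)} = s^{2} + A s$ ($F{\left(s,A \right)} = A s + s^{2} = s^{2} + A s$)
$Q{\left(g \right)} = -4$ ($Q{\left(g \right)} = 2 g \left(- \frac{2}{g}\right) = -4$)
$B = \frac{51}{47}$ ($B = - \frac{153 \frac{1}{-47}}{3} = - \frac{153 \left(- \frac{1}{47}\right)}{3} = \left(- \frac{1}{3}\right) \left(- \frac{153}{47}\right) = \frac{51}{47} \approx 1.0851$)
$Q{\left(5 \right)} + B F{\left(\left(-1\right) 2 \left(-5\right),-5 \right)} = -4 + \frac{51 \left(-1\right) 2 \left(-5\right) \left(-5 + \left(-1\right) 2 \left(-5\right)\right)}{47} = -4 + \frac{51 \left(-2\right) \left(-5\right) \left(-5 - -10\right)}{47} = -4 + \frac{51 \cdot 10 \left(-5 + 10\right)}{47} = -4 + \frac{51 \cdot 10 \cdot 5}{47} = -4 + \frac{51}{47} \cdot 50 = -4 + \frac{2550}{47} = \frac{2362}{47}$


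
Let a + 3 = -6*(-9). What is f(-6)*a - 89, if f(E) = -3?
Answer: -242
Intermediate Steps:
a = 51 (a = -3 - 6*(-9) = -3 + 54 = 51)
f(-6)*a - 89 = -3*51 - 89 = -153 - 89 = -242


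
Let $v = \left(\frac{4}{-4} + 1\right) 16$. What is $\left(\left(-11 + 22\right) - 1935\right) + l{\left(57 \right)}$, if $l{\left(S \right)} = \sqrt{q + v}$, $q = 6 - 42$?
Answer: $-1924 + 6 i \approx -1924.0 + 6.0 i$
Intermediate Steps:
$q = -36$ ($q = 6 - 42 = -36$)
$v = 0$ ($v = \left(4 \left(- \frac{1}{4}\right) + 1\right) 16 = \left(-1 + 1\right) 16 = 0 \cdot 16 = 0$)
$l{\left(S \right)} = 6 i$ ($l{\left(S \right)} = \sqrt{-36 + 0} = \sqrt{-36} = 6 i$)
$\left(\left(-11 + 22\right) - 1935\right) + l{\left(57 \right)} = \left(\left(-11 + 22\right) - 1935\right) + 6 i = \left(11 - 1935\right) + 6 i = -1924 + 6 i$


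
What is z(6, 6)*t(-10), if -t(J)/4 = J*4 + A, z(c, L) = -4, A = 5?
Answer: -560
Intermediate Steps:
t(J) = -20 - 16*J (t(J) = -4*(J*4 + 5) = -4*(4*J + 5) = -4*(5 + 4*J) = -20 - 16*J)
z(6, 6)*t(-10) = -4*(-20 - 16*(-10)) = -4*(-20 + 160) = -4*140 = -560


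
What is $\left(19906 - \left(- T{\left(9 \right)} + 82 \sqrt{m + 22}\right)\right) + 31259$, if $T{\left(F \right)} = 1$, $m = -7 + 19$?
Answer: $51166 - 82 \sqrt{34} \approx 50688.0$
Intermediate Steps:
$m = 12$
$\left(19906 - \left(- T{\left(9 \right)} + 82 \sqrt{m + 22}\right)\right) + 31259 = \left(19906 + \left(1 - 82 \sqrt{12 + 22}\right)\right) + 31259 = \left(19906 + \left(1 - 82 \sqrt{34}\right)\right) + 31259 = \left(19907 - 82 \sqrt{34}\right) + 31259 = 51166 - 82 \sqrt{34}$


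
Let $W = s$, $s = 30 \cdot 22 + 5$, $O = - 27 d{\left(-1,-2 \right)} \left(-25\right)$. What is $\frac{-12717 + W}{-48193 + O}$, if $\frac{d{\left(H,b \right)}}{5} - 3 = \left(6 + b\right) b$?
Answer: $\frac{3013}{16267} \approx 0.18522$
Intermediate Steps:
$d{\left(H,b \right)} = 15 + 5 b \left(6 + b\right)$ ($d{\left(H,b \right)} = 15 + 5 \left(6 + b\right) b = 15 + 5 b \left(6 + b\right)$)
$O = -16875$ ($O = - 27 \left(15 + 5 \left(-2\right)^{2} + 30 \left(-2\right)\right) \left(-25\right) = - 27 \left(15 + 5 \cdot 4 - 60\right) \left(-25\right) = - 27 \left(15 + 20 - 60\right) \left(-25\right) = \left(-27\right) \left(-25\right) \left(-25\right) = 675 \left(-25\right) = -16875$)
$s = 665$ ($s = 660 + 5 = 665$)
$W = 665$
$\frac{-12717 + W}{-48193 + O} = \frac{-12717 + 665}{-48193 - 16875} = - \frac{12052}{-65068} = \left(-12052\right) \left(- \frac{1}{65068}\right) = \frac{3013}{16267}$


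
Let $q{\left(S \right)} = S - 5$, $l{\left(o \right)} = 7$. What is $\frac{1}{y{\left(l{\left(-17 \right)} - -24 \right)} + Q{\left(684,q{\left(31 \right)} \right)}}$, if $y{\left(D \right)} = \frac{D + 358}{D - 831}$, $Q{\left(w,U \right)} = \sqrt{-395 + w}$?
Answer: $\frac{800}{13211} \approx 0.060556$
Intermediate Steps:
$q{\left(S \right)} = -5 + S$
$y{\left(D \right)} = \frac{358 + D}{-831 + D}$
$\frac{1}{y{\left(l{\left(-17 \right)} - -24 \right)} + Q{\left(684,q{\left(31 \right)} \right)}} = \frac{1}{\frac{358 + \left(7 - -24\right)}{-831 + \left(7 - -24\right)} + \sqrt{-395 + 684}} = \frac{1}{\frac{358 + \left(7 + 24\right)}{-831 + \left(7 + 24\right)} + \sqrt{289}} = \frac{1}{\frac{358 + 31}{-831 + 31} + 17} = \frac{1}{\frac{1}{-800} \cdot 389 + 17} = \frac{1}{\left(- \frac{1}{800}\right) 389 + 17} = \frac{1}{- \frac{389}{800} + 17} = \frac{1}{\frac{13211}{800}} = \frac{800}{13211}$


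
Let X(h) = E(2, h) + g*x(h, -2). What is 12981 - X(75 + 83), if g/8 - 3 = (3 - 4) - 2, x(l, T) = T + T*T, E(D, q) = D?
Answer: 12979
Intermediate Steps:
x(l, T) = T + T²
g = 0 (g = 24 + 8*((3 - 4) - 2) = 24 + 8*(-1 - 2) = 24 + 8*(-3) = 24 - 24 = 0)
X(h) = 2 (X(h) = 2 + 0*(-2*(1 - 2)) = 2 + 0*(-2*(-1)) = 2 + 0*2 = 2 + 0 = 2)
12981 - X(75 + 83) = 12981 - 1*2 = 12981 - 2 = 12979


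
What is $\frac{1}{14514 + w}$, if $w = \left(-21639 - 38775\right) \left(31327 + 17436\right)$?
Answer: $- \frac{1}{2945953368} \approx -3.3945 \cdot 10^{-10}$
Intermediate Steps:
$w = -2945967882$ ($w = \left(-60414\right) 48763 = -2945967882$)
$\frac{1}{14514 + w} = \frac{1}{14514 - 2945967882} = \frac{1}{-2945953368} = - \frac{1}{2945953368}$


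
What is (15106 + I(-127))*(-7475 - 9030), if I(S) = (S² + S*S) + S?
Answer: -779646685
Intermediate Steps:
I(S) = S + 2*S² (I(S) = (S² + S²) + S = 2*S² + S = S + 2*S²)
(15106 + I(-127))*(-7475 - 9030) = (15106 - 127*(1 + 2*(-127)))*(-7475 - 9030) = (15106 - 127*(1 - 254))*(-16505) = (15106 - 127*(-253))*(-16505) = (15106 + 32131)*(-16505) = 47237*(-16505) = -779646685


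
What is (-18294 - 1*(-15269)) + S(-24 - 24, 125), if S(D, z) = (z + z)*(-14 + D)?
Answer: -18525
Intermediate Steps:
S(D, z) = 2*z*(-14 + D) (S(D, z) = (2*z)*(-14 + D) = 2*z*(-14 + D))
(-18294 - 1*(-15269)) + S(-24 - 24, 125) = (-18294 - 1*(-15269)) + 2*125*(-14 + (-24 - 24)) = (-18294 + 15269) + 2*125*(-14 - 48) = -3025 + 2*125*(-62) = -3025 - 15500 = -18525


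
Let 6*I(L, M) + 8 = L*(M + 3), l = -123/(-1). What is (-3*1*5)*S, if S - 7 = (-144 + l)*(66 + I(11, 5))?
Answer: 24885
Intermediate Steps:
l = 123 (l = -123*(-1) = 123)
I(L, M) = -4/3 + L*(3 + M)/6 (I(L, M) = -4/3 + (L*(M + 3))/6 = -4/3 + (L*(3 + M))/6 = -4/3 + L*(3 + M)/6)
S = -1659 (S = 7 + (-144 + 123)*(66 + (-4/3 + (½)*11 + (⅙)*11*5)) = 7 - 21*(66 + (-4/3 + 11/2 + 55/6)) = 7 - 21*(66 + 40/3) = 7 - 21*238/3 = 7 - 1666 = -1659)
(-3*1*5)*S = (-3*1*5)*(-1659) = -3*5*(-1659) = -15*(-1659) = 24885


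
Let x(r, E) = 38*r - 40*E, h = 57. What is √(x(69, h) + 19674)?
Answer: 12*√139 ≈ 141.48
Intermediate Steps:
x(r, E) = -40*E + 38*r
√(x(69, h) + 19674) = √((-40*57 + 38*69) + 19674) = √((-2280 + 2622) + 19674) = √(342 + 19674) = √20016 = 12*√139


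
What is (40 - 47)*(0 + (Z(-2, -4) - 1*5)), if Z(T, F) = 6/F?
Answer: 91/2 ≈ 45.500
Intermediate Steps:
(40 - 47)*(0 + (Z(-2, -4) - 1*5)) = (40 - 47)*(0 + (6/(-4) - 1*5)) = -7*(0 + (6*(-¼) - 5)) = -7*(0 + (-3/2 - 5)) = -7*(0 - 13/2) = -7*(-13/2) = 91/2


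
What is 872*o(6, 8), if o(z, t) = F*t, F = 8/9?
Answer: 55808/9 ≈ 6200.9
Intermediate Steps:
F = 8/9 (F = 8*(1/9) = 8/9 ≈ 0.88889)
o(z, t) = 8*t/9
872*o(6, 8) = 872*((8/9)*8) = 872*(64/9) = 55808/9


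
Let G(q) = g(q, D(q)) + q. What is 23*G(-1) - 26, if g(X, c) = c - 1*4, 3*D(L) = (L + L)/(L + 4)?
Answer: -1315/9 ≈ -146.11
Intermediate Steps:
D(L) = 2*L/(3*(4 + L)) (D(L) = ((L + L)/(L + 4))/3 = ((2*L)/(4 + L))/3 = (2*L/(4 + L))/3 = 2*L/(3*(4 + L)))
g(X, c) = -4 + c (g(X, c) = c - 4 = -4 + c)
G(q) = -4 + q + 2*q/(3*(4 + q)) (G(q) = (-4 + 2*q/(3*(4 + q))) + q = -4 + q + 2*q/(3*(4 + q)))
23*G(-1) - 26 = 23*((-16 + (-1)² + (⅔)*(-1))/(4 - 1)) - 26 = 23*((-16 + 1 - ⅔)/3) - 26 = 23*((⅓)*(-47/3)) - 26 = 23*(-47/9) - 26 = -1081/9 - 26 = -1315/9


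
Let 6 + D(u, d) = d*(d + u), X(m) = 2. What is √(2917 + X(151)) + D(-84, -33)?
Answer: 3855 + √2919 ≈ 3909.0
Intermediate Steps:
D(u, d) = -6 + d*(d + u)
√(2917 + X(151)) + D(-84, -33) = √(2917 + 2) + (-6 + (-33)² - 33*(-84)) = √2919 + (-6 + 1089 + 2772) = √2919 + 3855 = 3855 + √2919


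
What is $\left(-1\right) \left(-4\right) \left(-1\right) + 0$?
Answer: $-4$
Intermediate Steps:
$\left(-1\right) \left(-4\right) \left(-1\right) + 0 = 4 \left(-1\right) + 0 = -4 + 0 = -4$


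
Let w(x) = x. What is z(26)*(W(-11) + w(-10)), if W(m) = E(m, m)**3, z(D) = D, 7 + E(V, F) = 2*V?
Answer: -634374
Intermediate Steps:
E(V, F) = -7 + 2*V
W(m) = (-7 + 2*m)**3
z(26)*(W(-11) + w(-10)) = 26*((-7 + 2*(-11))**3 - 10) = 26*((-7 - 22)**3 - 10) = 26*((-29)**3 - 10) = 26*(-24389 - 10) = 26*(-24399) = -634374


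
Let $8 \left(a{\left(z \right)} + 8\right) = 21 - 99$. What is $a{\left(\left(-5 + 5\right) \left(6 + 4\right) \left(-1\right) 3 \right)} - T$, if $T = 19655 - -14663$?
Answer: $- \frac{137343}{4} \approx -34336.0$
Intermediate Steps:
$T = 34318$ ($T = 19655 + 14663 = 34318$)
$a{\left(z \right)} = - \frac{71}{4}$ ($a{\left(z \right)} = -8 + \frac{21 - 99}{8} = -8 + \frac{1}{8} \left(-78\right) = -8 - \frac{39}{4} = - \frac{71}{4}$)
$a{\left(\left(-5 + 5\right) \left(6 + 4\right) \left(-1\right) 3 \right)} - T = - \frac{71}{4} - 34318 = - \frac{137343}{4}$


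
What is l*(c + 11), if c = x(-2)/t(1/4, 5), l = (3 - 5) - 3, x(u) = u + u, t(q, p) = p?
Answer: -51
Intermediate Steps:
x(u) = 2*u
l = -5 (l = -2 - 3 = -5)
c = -⅘ (c = (2*(-2))/5 = -4*⅕ = -⅘ ≈ -0.80000)
l*(c + 11) = -5*(-⅘ + 11) = -5*51/5 = -51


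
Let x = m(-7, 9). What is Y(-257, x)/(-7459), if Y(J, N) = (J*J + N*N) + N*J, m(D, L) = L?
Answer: -63817/7459 ≈ -8.5557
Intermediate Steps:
x = 9
Y(J, N) = J² + N² + J*N (Y(J, N) = (J² + N²) + J*N = J² + N² + J*N)
Y(-257, x)/(-7459) = ((-257)² + 9² - 257*9)/(-7459) = (66049 + 81 - 2313)*(-1/7459) = 63817*(-1/7459) = -63817/7459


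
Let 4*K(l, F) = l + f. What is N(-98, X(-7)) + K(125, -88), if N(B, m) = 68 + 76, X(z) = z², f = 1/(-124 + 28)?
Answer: 67295/384 ≈ 175.25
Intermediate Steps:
f = -1/96 (f = 1/(-96) = -1/96 ≈ -0.010417)
N(B, m) = 144
K(l, F) = -1/384 + l/4 (K(l, F) = (l - 1/96)/4 = (-1/96 + l)/4 = -1/384 + l/4)
N(-98, X(-7)) + K(125, -88) = 144 + (-1/384 + (¼)*125) = 144 + (-1/384 + 125/4) = 144 + 11999/384 = 67295/384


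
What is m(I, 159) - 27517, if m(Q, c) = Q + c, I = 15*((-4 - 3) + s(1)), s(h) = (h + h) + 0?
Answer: -27433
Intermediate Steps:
s(h) = 2*h (s(h) = 2*h + 0 = 2*h)
I = -75 (I = 15*((-4 - 3) + 2*1) = 15*(-7 + 2) = 15*(-5) = -75)
m(I, 159) - 27517 = (-75 + 159) - 27517 = 84 - 27517 = -27433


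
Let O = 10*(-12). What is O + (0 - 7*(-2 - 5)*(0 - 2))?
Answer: -218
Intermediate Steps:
O = -120
O + (0 - 7*(-2 - 5)*(0 - 2)) = -120 + (0 - 7*(-2 - 5)*(0 - 2)) = -120 + (0 - (-49)*(-2)) = -120 + (0 - 7*14) = -120 + (0 - 98) = -120 - 98 = -218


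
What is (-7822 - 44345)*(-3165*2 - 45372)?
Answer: 2697138234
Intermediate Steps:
(-7822 - 44345)*(-3165*2 - 45372) = -52167*(-6330 - 45372) = -52167*(-51702) = 2697138234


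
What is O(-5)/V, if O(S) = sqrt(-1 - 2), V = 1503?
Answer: I*sqrt(3)/1503 ≈ 0.0011524*I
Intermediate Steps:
O(S) = I*sqrt(3) (O(S) = sqrt(-3) = I*sqrt(3))
O(-5)/V = (I*sqrt(3))/1503 = (I*sqrt(3))*(1/1503) = I*sqrt(3)/1503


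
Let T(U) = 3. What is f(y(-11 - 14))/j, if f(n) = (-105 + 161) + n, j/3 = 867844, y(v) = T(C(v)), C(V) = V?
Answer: 59/2603532 ≈ 2.2662e-5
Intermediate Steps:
y(v) = 3
j = 2603532 (j = 3*867844 = 2603532)
f(n) = 56 + n
f(y(-11 - 14))/j = (56 + 3)/2603532 = 59*(1/2603532) = 59/2603532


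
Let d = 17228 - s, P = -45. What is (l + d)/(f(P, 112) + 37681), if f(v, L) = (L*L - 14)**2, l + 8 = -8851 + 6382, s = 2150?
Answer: 12601/157038581 ≈ 8.0241e-5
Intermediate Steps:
d = 15078 (d = 17228 - 1*2150 = 17228 - 2150 = 15078)
l = -2477 (l = -8 + (-8851 + 6382) = -8 - 2469 = -2477)
f(v, L) = (-14 + L**2)**2 (f(v, L) = (L**2 - 14)**2 = (-14 + L**2)**2)
(l + d)/(f(P, 112) + 37681) = (-2477 + 15078)/((-14 + 112**2)**2 + 37681) = 12601/((-14 + 12544)**2 + 37681) = 12601/(12530**2 + 37681) = 12601/(157000900 + 37681) = 12601/157038581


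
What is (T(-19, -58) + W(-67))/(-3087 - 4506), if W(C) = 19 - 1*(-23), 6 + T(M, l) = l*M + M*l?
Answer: -2240/7593 ≈ -0.29501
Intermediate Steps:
T(M, l) = -6 + 2*M*l (T(M, l) = -6 + (l*M + M*l) = -6 + (M*l + M*l) = -6 + 2*M*l)
W(C) = 42 (W(C) = 19 + 23 = 42)
(T(-19, -58) + W(-67))/(-3087 - 4506) = ((-6 + 2*(-19)*(-58)) + 42)/(-3087 - 4506) = ((-6 + 2204) + 42)/(-7593) = (2198 + 42)*(-1/7593) = 2240*(-1/7593) = -2240/7593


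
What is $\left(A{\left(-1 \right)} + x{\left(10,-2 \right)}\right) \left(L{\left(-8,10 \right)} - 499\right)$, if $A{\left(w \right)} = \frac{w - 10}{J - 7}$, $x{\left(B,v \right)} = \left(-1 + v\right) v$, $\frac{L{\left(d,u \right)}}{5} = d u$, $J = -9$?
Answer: $- \frac{96193}{16} \approx -6012.1$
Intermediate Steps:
$L{\left(d,u \right)} = 5 d u$
$x{\left(B,v \right)} = v \left(-1 + v\right)$
$A{\left(w \right)} = \frac{5}{8} - \frac{w}{16}$ ($A{\left(w \right)} = \frac{w - 10}{-9 - 7} = \frac{-10 + w}{-16} = \left(-10 + w\right) \left(- \frac{1}{16}\right) = \frac{5}{8} - \frac{w}{16}$)
$\left(A{\left(-1 \right)} + x{\left(10,-2 \right)}\right) \left(L{\left(-8,10 \right)} - 499\right) = \left(\left(\frac{5}{8} - - \frac{1}{16}\right) - 2 \left(-1 - 2\right)\right) \left(5 \left(-8\right) 10 - 499\right) = \left(\left(\frac{5}{8} + \frac{1}{16}\right) - -6\right) \left(-400 - 499\right) = \left(\frac{11}{16} + 6\right) \left(-899\right) = \frac{107}{16} \left(-899\right) = - \frac{96193}{16}$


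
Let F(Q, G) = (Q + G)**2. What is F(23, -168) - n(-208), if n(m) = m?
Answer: 21233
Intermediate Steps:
F(Q, G) = (G + Q)**2
F(23, -168) - n(-208) = (-168 + 23)**2 - 1*(-208) = (-145)**2 + 208 = 21025 + 208 = 21233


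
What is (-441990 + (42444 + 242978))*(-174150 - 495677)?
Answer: 104873473736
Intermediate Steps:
(-441990 + (42444 + 242978))*(-174150 - 495677) = (-441990 + 285422)*(-669827) = -156568*(-669827) = 104873473736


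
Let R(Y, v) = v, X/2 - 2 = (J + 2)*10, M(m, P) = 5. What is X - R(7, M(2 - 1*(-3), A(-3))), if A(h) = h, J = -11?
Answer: -181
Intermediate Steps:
X = -176 (X = 4 + 2*((-11 + 2)*10) = 4 + 2*(-9*10) = 4 + 2*(-90) = 4 - 180 = -176)
X - R(7, M(2 - 1*(-3), A(-3))) = -176 - 1*5 = -176 - 5 = -181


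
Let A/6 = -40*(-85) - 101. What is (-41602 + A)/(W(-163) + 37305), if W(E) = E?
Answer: -10904/18571 ≈ -0.58715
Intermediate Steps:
A = 19794 (A = 6*(-40*(-85) - 101) = 6*(3400 - 101) = 6*3299 = 19794)
(-41602 + A)/(W(-163) + 37305) = (-41602 + 19794)/(-163 + 37305) = -21808/37142 = -21808*1/37142 = -10904/18571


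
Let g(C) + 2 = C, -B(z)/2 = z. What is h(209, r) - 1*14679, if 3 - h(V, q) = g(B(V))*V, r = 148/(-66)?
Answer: 73104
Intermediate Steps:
B(z) = -2*z
g(C) = -2 + C
r = -74/33 (r = 148*(-1/66) = -74/33 ≈ -2.2424)
h(V, q) = 3 - V*(-2 - 2*V) (h(V, q) = 3 - (-2 - 2*V)*V = 3 - V*(-2 - 2*V))
h(209, r) - 1*14679 = (3 + 2*209*(1 + 209)) - 1*14679 = (3 + 2*209*210) - 14679 = (3 + 87780) - 14679 = 87783 - 14679 = 73104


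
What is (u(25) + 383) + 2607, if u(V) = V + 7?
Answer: 3022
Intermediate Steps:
u(V) = 7 + V
(u(25) + 383) + 2607 = ((7 + 25) + 383) + 2607 = (32 + 383) + 2607 = 415 + 2607 = 3022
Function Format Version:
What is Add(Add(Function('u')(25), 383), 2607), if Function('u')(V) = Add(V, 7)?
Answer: 3022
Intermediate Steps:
Function('u')(V) = Add(7, V)
Add(Add(Function('u')(25), 383), 2607) = Add(Add(Add(7, 25), 383), 2607) = Add(Add(32, 383), 2607) = Add(415, 2607) = 3022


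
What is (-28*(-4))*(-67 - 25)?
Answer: -10304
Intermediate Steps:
(-28*(-4))*(-67 - 25) = 112*(-92) = -10304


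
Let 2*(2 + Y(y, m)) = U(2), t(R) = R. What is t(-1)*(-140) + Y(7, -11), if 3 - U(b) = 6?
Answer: 273/2 ≈ 136.50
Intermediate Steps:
U(b) = -3 (U(b) = 3 - 1*6 = 3 - 6 = -3)
Y(y, m) = -7/2 (Y(y, m) = -2 + (1/2)*(-3) = -2 - 3/2 = -7/2)
t(-1)*(-140) + Y(7, -11) = -1*(-140) - 7/2 = 140 - 7/2 = 273/2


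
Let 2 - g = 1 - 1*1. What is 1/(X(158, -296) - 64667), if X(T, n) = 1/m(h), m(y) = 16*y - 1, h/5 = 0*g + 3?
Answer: -239/15455412 ≈ -1.5464e-5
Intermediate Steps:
g = 2 (g = 2 - (1 - 1*1) = 2 - (1 - 1) = 2 - 1*0 = 2 + 0 = 2)
h = 15 (h = 5*(0*2 + 3) = 5*(0 + 3) = 5*3 = 15)
m(y) = -1 + 16*y
X(T, n) = 1/239 (X(T, n) = 1/(-1 + 16*15) = 1/(-1 + 240) = 1/239)
1/(X(158, -296) - 64667) = 1/(1/239 - 64667) = 1/(-15455412/239) = -239/15455412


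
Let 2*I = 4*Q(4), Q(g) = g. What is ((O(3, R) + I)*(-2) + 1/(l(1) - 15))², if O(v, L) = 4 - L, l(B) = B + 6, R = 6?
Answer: 9409/64 ≈ 147.02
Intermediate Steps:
l(B) = 6 + B
I = 8 (I = (4*4)/2 = (½)*16 = 8)
((O(3, R) + I)*(-2) + 1/(l(1) - 15))² = (((4 - 1*6) + 8)*(-2) + 1/((6 + 1) - 15))² = (((4 - 6) + 8)*(-2) + 1/(7 - 15))² = ((-2 + 8)*(-2) + 1/(-8))² = (6*(-2) - ⅛)² = (-12 - ⅛)² = (-97/8)² = 9409/64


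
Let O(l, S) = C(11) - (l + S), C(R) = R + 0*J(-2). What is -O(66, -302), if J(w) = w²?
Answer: -247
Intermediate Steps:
C(R) = R (C(R) = R + 0*(-2)² = R + 0*4 = R + 0 = R)
O(l, S) = 11 - S - l (O(l, S) = 11 - (l + S) = 11 - (S + l) = 11 + (-S - l) = 11 - S - l)
-O(66, -302) = -(11 - 1*(-302) - 1*66) = -(11 + 302 - 66) = -1*247 = -247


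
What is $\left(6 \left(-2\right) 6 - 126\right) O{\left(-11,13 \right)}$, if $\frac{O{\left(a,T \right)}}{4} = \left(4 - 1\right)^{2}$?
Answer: $-7128$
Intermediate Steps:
$O{\left(a,T \right)} = 36$ ($O{\left(a,T \right)} = 4 \left(4 - 1\right)^{2} = 4 \cdot 3^{2} = 4 \cdot 9 = 36$)
$\left(6 \left(-2\right) 6 - 126\right) O{\left(-11,13 \right)} = \left(6 \left(-2\right) 6 - 126\right) 36 = \left(\left(-12\right) 6 - 126\right) 36 = \left(-72 - 126\right) 36 = \left(-198\right) 36 = -7128$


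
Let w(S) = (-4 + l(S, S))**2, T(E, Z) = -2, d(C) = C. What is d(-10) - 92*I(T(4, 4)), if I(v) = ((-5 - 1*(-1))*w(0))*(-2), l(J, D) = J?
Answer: -11786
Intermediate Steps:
w(S) = (-4 + S)**2
I(v) = 128 (I(v) = ((-5 - 1*(-1))*(-4 + 0)**2)*(-2) = ((-5 + 1)*(-4)**2)*(-2) = -4*16*(-2) = -64*(-2) = 128)
d(-10) - 92*I(T(4, 4)) = -10 - 92*128 = -10 - 11776 = -11786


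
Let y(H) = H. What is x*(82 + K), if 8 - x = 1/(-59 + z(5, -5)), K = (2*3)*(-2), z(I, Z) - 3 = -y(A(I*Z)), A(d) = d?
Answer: 17430/31 ≈ 562.26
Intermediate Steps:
z(I, Z) = 3 - I*Z
K = -12 (K = 6*(-2) = -12)
x = 249/31 (x = 8 - 1/(-59 + (3 - 1*5*(-5))) = 8 - 1/(-59 + (3 + 25)) = 8 - 1/(-59 + 28) = 8 - 1/(-31) = 8 - 1*(-1/31) = 8 + 1/31 = 249/31 ≈ 8.0323)
x*(82 + K) = 249*(82 - 12)/31 = (249/31)*70 = 17430/31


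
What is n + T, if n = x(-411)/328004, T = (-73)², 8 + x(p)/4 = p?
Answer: 436982910/82001 ≈ 5329.0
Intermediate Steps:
x(p) = -32 + 4*p
T = 5329
n = -419/82001 (n = (-32 + 4*(-411))/328004 = (-32 - 1644)*(1/328004) = -1676*1/328004 = -419/82001 ≈ -0.0051097)
n + T = -419/82001 + 5329 = 436982910/82001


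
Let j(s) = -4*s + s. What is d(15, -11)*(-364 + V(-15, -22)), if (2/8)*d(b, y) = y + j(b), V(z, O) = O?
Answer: 86464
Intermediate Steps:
j(s) = -3*s
d(b, y) = -12*b + 4*y (d(b, y) = 4*(y - 3*b) = -12*b + 4*y)
d(15, -11)*(-364 + V(-15, -22)) = (-12*15 + 4*(-11))*(-364 - 22) = (-180 - 44)*(-386) = -224*(-386) = 86464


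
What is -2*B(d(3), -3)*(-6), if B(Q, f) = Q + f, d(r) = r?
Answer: 0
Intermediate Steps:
-2*B(d(3), -3)*(-6) = -2*(3 - 3)*(-6) = -2*0*(-6) = 0*(-6) = 0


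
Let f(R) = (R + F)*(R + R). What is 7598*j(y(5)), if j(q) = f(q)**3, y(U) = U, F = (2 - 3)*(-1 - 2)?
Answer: 3890176000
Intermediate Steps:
F = 3 (F = -1*(-3) = 3)
f(R) = 2*R*(3 + R) (f(R) = (R + 3)*(R + R) = (3 + R)*(2*R) = 2*R*(3 + R))
j(q) = 8*q**3*(3 + q)**3 (j(q) = (2*q*(3 + q))**3 = 8*q**3*(3 + q)**3)
7598*j(y(5)) = 7598*(8*5**3*(3 + 5)**3) = 7598*(8*125*8**3) = 7598*(8*125*512) = 7598*512000 = 3890176000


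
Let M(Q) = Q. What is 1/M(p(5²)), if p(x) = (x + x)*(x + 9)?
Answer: 1/1700 ≈ 0.00058824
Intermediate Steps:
p(x) = 2*x*(9 + x) (p(x) = (2*x)*(9 + x) = 2*x*(9 + x))
1/M(p(5²)) = 1/(2*5²*(9 + 5²)) = 1/(2*25*(9 + 25)) = 1/(2*25*34) = 1/1700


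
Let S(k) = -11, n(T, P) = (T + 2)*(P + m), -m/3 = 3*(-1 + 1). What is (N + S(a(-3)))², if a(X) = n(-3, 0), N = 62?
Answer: 2601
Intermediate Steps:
m = 0 (m = -9*(-1 + 1) = -9*0 = -3*0 = 0)
n(T, P) = P*(2 + T) (n(T, P) = (T + 2)*(P + 0) = (2 + T)*P = P*(2 + T))
a(X) = 0 (a(X) = 0*(2 - 3) = 0*(-1) = 0)
(N + S(a(-3)))² = (62 - 11)² = 51² = 2601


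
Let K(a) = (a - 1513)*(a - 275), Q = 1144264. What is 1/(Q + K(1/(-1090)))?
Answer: 1188100/1853840714821 ≈ 6.4089e-7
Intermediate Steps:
K(a) = (-1513 + a)*(-275 + a)
1/(Q + K(1/(-1090))) = 1/(1144264 + (416075 + (1/(-1090))² - 1788/(-1090))) = 1/(1144264 + (416075 + (-1/1090)² - 1788*(-1/1090))) = 1/(1144264 + (416075 + 1/1188100 + 894/545)) = 1/(1144264 + 494340656421/1188100) = 1/(1853840714821/1188100) = 1188100/1853840714821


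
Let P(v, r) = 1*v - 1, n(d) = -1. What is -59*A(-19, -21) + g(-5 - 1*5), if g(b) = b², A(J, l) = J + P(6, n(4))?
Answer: 926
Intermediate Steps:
P(v, r) = -1 + v (P(v, r) = v - 1 = -1 + v)
A(J, l) = 5 + J (A(J, l) = J + (-1 + 6) = J + 5 = 5 + J)
-59*A(-19, -21) + g(-5 - 1*5) = -59*(5 - 19) + (-5 - 1*5)² = -59*(-14) + (-5 - 5)² = 826 + (-10)² = 826 + 100 = 926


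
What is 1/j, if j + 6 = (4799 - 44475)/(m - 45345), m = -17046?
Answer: -8913/47810 ≈ -0.18643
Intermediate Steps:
j = -47810/8913 (j = -6 + (4799 - 44475)/(-17046 - 45345) = -6 - 39676/(-62391) = -6 - 39676*(-1/62391) = -6 + 5668/8913 = -47810/8913 ≈ -5.3641)
1/j = 1/(-47810/8913) = -8913/47810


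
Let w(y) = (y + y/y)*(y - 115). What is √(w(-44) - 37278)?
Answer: I*√30441 ≈ 174.47*I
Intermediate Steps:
w(y) = (1 + y)*(-115 + y) (w(y) = (y + 1)*(-115 + y) = (1 + y)*(-115 + y))
√(w(-44) - 37278) = √((-115 + (-44)² - 114*(-44)) - 37278) = √((-115 + 1936 + 5016) - 37278) = √(6837 - 37278) = √(-30441) = I*√30441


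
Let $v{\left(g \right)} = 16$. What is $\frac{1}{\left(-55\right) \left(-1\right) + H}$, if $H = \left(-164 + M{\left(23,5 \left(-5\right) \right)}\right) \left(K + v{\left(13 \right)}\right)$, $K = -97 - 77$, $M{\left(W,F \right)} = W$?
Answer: $\frac{1}{22333} \approx 4.4777 \cdot 10^{-5}$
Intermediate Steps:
$K = -174$ ($K = -97 - 77 = -174$)
$H = 22278$ ($H = \left(-164 + 23\right) \left(-174 + 16\right) = \left(-141\right) \left(-158\right) = 22278$)
$\frac{1}{\left(-55\right) \left(-1\right) + H} = \frac{1}{\left(-55\right) \left(-1\right) + 22278} = \frac{1}{55 + 22278} = \frac{1}{22333}$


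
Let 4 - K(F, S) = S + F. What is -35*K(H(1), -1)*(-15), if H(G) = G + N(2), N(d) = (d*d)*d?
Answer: -2100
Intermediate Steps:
N(d) = d³ (N(d) = d²*d = d³)
H(G) = 8 + G (H(G) = G + 2³ = G + 8 = 8 + G)
K(F, S) = 4 - F - S (K(F, S) = 4 - (S + F) = 4 - (F + S) = 4 + (-F - S) = 4 - F - S)
-35*K(H(1), -1)*(-15) = -35*(4 - (8 + 1) - 1*(-1))*(-15) = -35*(4 - 1*9 + 1)*(-15) = -35*(4 - 9 + 1)*(-15) = -35*(-4)*(-15) = 140*(-15) = -2100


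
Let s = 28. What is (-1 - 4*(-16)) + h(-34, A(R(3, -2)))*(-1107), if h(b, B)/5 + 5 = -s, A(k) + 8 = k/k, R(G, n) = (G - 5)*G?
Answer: 182718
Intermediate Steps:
R(G, n) = G*(-5 + G) (R(G, n) = (-5 + G)*G = G*(-5 + G))
A(k) = -7 (A(k) = -8 + k/k = -8 + 1 = -7)
h(b, B) = -165 (h(b, B) = -25 + 5*(-1*28) = -25 + 5*(-28) = -25 - 140 = -165)
(-1 - 4*(-16)) + h(-34, A(R(3, -2)))*(-1107) = (-1 - 4*(-16)) - 165*(-1107) = (-1 + 64) + 182655 = 63 + 182655 = 182718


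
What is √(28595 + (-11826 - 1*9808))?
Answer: √6961 ≈ 83.433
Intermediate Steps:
√(28595 + (-11826 - 1*9808)) = √(28595 + (-11826 - 9808)) = √(28595 - 21634) = √6961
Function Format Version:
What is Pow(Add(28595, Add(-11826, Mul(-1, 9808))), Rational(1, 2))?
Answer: Pow(6961, Rational(1, 2)) ≈ 83.433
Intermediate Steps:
Pow(Add(28595, Add(-11826, Mul(-1, 9808))), Rational(1, 2)) = Pow(Add(28595, Add(-11826, -9808)), Rational(1, 2)) = Pow(Add(28595, -21634), Rational(1, 2)) = Pow(6961, Rational(1, 2))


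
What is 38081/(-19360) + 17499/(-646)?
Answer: -9562657/329120 ≈ -29.055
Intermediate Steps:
38081/(-19360) + 17499/(-646) = 38081*(-1/19360) + 17499*(-1/646) = -38081/19360 - 921/34 = -9562657/329120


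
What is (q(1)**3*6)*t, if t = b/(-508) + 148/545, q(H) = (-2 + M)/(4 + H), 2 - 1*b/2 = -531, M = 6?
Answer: -48555456/8651875 ≈ -5.6121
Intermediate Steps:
b = 1066 (b = 4 - 2*(-531) = 4 + 1062 = 1066)
q(H) = 4/(4 + H) (q(H) = (-2 + 6)/(4 + H) = 4/(4 + H))
t = -252893/138430 (t = 1066/(-508) + 148/545 = 1066*(-1/508) + 148*(1/545) = -533/254 + 148/545 = -252893/138430 ≈ -1.8269)
(q(1)**3*6)*t = ((4/(4 + 1))**3*6)*(-252893/138430) = ((4/5)**3*6)*(-252893/138430) = ((64/125)*6)*(-252893/138430) = (384/125)*(-252893/138430) = -48555456/8651875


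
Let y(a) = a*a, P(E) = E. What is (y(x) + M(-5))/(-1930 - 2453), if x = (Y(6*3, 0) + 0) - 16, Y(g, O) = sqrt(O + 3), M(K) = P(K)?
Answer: -254/4383 + 32*sqrt(3)/4383 ≈ -0.045306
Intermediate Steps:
M(K) = K
Y(g, O) = sqrt(3 + O)
x = -16 + sqrt(3) (x = (sqrt(3 + 0) + 0) - 16 = (sqrt(3) + 0) - 16 = sqrt(3) - 16 = -16 + sqrt(3) ≈ -14.268)
y(a) = a**2
(y(x) + M(-5))/(-1930 - 2453) = ((-16 + sqrt(3))**2 - 5)/(-1930 - 2453) = (-5 + (-16 + sqrt(3))**2)/(-4383) = (-5 + (-16 + sqrt(3))**2)*(-1/4383) = 5/4383 - (-16 + sqrt(3))**2/4383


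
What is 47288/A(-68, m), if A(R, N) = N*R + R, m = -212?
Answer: 11822/3587 ≈ 3.2958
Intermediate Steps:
A(R, N) = R + N*R
47288/A(-68, m) = 47288/((-68*(1 - 212))) = 47288/((-68*(-211))) = 47288/14348 = 47288*(1/14348) = 11822/3587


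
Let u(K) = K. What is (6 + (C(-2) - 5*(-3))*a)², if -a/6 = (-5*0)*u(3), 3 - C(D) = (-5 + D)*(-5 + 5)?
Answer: 36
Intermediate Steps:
C(D) = 3 (C(D) = 3 - (-5 + D)*(-5 + 5) = 3 - (-5 + D)*0 = 3 - 1*0 = 3 + 0 = 3)
a = 0 (a = -6*(-5*0)*3 = -0*3 = -6*0 = 0)
(6 + (C(-2) - 5*(-3))*a)² = (6 + (3 - 5*(-3))*0)² = (6 + (3 + 15)*0)² = (6 + 18*0)² = (6 + 0)² = 6² = 36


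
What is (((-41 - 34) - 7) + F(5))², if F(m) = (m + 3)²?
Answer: 324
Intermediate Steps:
F(m) = (3 + m)²
(((-41 - 34) - 7) + F(5))² = (((-41 - 34) - 7) + (3 + 5)²)² = ((-75 - 7) + 8²)² = (-82 + 64)² = (-18)² = 324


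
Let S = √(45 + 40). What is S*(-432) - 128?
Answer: -128 - 432*√85 ≈ -4110.8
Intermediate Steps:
S = √85 ≈ 9.2195
S*(-432) - 128 = √85*(-432) - 128 = -432*√85 - 128 = -128 - 432*√85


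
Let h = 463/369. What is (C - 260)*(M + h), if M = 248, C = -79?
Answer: -10393175/123 ≈ -84497.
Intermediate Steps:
h = 463/369 (h = 463*(1/369) = 463/369 ≈ 1.2547)
(C - 260)*(M + h) = (-79 - 260)*(248 + 463/369) = -339*91975/369 = -10393175/123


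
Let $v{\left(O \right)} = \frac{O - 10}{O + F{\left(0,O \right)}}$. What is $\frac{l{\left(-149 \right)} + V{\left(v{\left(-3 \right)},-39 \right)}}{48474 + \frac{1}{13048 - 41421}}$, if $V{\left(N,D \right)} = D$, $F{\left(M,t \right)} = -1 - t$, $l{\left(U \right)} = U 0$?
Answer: $- \frac{1106547}{1375352801} \approx -0.00080455$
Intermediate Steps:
$l{\left(U \right)} = 0$
$v{\left(O \right)} = 10 - O$ ($v{\left(O \right)} = \frac{O - 10}{O - \left(1 + O\right)} = \frac{-10 + O}{-1} = \left(-10 + O\right) \left(-1\right) = 10 - O$)
$\frac{l{\left(-149 \right)} + V{\left(v{\left(-3 \right)},-39 \right)}}{48474 + \frac{1}{13048 - 41421}} = \frac{0 - 39}{48474 + \frac{1}{13048 - 41421}} = - \frac{39}{48474 + \frac{1}{-28373}} = - \frac{39}{48474 - \frac{1}{28373}} = - \frac{39}{\frac{1375352801}{28373}} = \left(-39\right) \frac{28373}{1375352801} = - \frac{1106547}{1375352801}$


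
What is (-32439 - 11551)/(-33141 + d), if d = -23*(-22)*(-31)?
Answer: 43990/48827 ≈ 0.90094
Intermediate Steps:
d = -15686 (d = 506*(-31) = -15686)
(-32439 - 11551)/(-33141 + d) = (-32439 - 11551)/(-33141 - 15686) = -43990/(-48827) = -43990*(-1/48827) = 43990/48827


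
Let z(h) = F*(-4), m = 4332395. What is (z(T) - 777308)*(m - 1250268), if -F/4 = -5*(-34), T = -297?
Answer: -2387378588676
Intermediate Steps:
F = -680 (F = -(-20)*(-34) = -4*170 = -680)
z(h) = 2720 (z(h) = -680*(-4) = 2720)
(z(T) - 777308)*(m - 1250268) = (2720 - 777308)*(4332395 - 1250268) = -774588*3082127 = -2387378588676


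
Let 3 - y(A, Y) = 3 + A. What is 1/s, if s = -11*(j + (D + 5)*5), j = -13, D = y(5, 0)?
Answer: 1/143 ≈ 0.0069930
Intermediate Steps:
y(A, Y) = -A (y(A, Y) = 3 - (3 + A) = 3 + (-3 - A) = -A)
D = -5 (D = -1*5 = -5)
s = 143 (s = -11*(-13 + (-5 + 5)*5) = -11*(-13 + 0*5) = -11*(-13 + 0) = -11*(-13) = 143)
1/s = 1/143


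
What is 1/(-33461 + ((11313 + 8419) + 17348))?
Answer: 1/3619 ≈ 0.00027632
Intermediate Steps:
1/(-33461 + ((11313 + 8419) + 17348)) = 1/(-33461 + (19732 + 17348)) = 1/(-33461 + 37080) = 1/3619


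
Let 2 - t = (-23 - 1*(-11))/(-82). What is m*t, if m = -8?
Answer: -608/41 ≈ -14.829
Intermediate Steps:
t = 76/41 (t = 2 - (-23 - 1*(-11))/(-82) = 2 - (-23 + 11)*(-1)/82 = 2 - (-12)*(-1)/82 = 2 - 1*6/41 = 2 - 6/41 = 76/41 ≈ 1.8537)
m*t = -8*76/41 = -608/41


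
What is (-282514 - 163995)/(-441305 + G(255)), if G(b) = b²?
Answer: 446509/376280 ≈ 1.1866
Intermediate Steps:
(-282514 - 163995)/(-441305 + G(255)) = (-282514 - 163995)/(-441305 + 255²) = -446509/(-441305 + 65025) = -446509/(-376280) = -446509*(-1/376280) = 446509/376280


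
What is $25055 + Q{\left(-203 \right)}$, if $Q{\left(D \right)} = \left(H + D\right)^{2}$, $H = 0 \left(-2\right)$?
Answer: $66264$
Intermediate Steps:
$H = 0$
$Q{\left(D \right)} = D^{2}$ ($Q{\left(D \right)} = \left(0 + D\right)^{2} = D^{2}$)
$25055 + Q{\left(-203 \right)} = 25055 + \left(-203\right)^{2} = 25055 + 41209 = 66264$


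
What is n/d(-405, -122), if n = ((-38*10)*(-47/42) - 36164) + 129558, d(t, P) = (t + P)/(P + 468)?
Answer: -681690584/11067 ≈ -61597.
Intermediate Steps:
d(t, P) = (P + t)/(468 + P)
n = 1970204/21 (n = (-(-17860)/42 - 36164) + 129558 = (-380*(-47/42) - 36164) + 129558 = (8930/21 - 36164) + 129558 = -750514/21 + 129558 = 1970204/21 ≈ 93819.)
n/d(-405, -122) = 1970204/(21*(((-122 - 405)/(468 - 122)))) = 1970204/(21*((-527/346))) = 1970204/(21*(((1/346)*(-527)))) = 1970204/(21*(-527/346)) = (1970204/21)*(-346/527) = -681690584/11067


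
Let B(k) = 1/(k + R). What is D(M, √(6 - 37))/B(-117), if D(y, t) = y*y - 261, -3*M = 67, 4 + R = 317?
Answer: 419440/9 ≈ 46604.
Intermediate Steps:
R = 313 (R = -4 + 317 = 313)
M = -67/3 (M = -⅓*67 = -67/3 ≈ -22.333)
B(k) = 1/(313 + k) (B(k) = 1/(k + 313) = 1/(313 + k))
D(y, t) = -261 + y² (D(y, t) = y² - 261 = -261 + y²)
D(M, √(6 - 37))/B(-117) = (-261 + (-67/3)²)/(1/(313 - 117)) = (-261 + 4489/9)/(1/196) = 2140/(9*(1/196)) = (2140/9)*196 = 419440/9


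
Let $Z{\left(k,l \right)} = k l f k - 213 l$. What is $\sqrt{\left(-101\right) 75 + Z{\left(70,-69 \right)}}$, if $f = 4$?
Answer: $11 i \sqrt{11118} \approx 1159.9 i$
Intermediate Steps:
$Z{\left(k,l \right)} = - 213 l + 4 l k^{2}$ ($Z{\left(k,l \right)} = k l 4 k - 213 l = 4 k l k - 213 l = 4 l k^{2} - 213 l = - 213 l + 4 l k^{2}$)
$\sqrt{\left(-101\right) 75 + Z{\left(70,-69 \right)}} = \sqrt{\left(-101\right) 75 - 69 \left(-213 + 4 \cdot 70^{2}\right)} = \sqrt{-7575 - 69 \left(-213 + 4 \cdot 4900\right)} = \sqrt{-7575 - 69 \left(-213 + 19600\right)} = \sqrt{-7575 - 1337703} = \sqrt{-1345278} = 11 i \sqrt{11118}$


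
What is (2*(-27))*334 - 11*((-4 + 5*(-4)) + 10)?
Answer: -17882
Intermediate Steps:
(2*(-27))*334 - 11*((-4 + 5*(-4)) + 10) = -54*334 - 11*((-4 - 20) + 10) = -18036 - 11*(-24 + 10) = -18036 - 11*(-14) = -18036 + 154 = -17882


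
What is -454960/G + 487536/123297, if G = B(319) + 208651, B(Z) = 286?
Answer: 15256368704/8587101763 ≈ 1.7767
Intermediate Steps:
G = 208937 (G = 286 + 208651 = 208937)
-454960/G + 487536/123297 = -454960/208937 + 487536/123297 = -454960*1/208937 + 487536*(1/123297) = -454960/208937 + 162512/41099 = 15256368704/8587101763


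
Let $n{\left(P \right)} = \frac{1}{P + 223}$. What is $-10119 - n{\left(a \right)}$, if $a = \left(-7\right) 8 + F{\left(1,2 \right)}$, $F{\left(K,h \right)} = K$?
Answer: $- \frac{1699993}{168} \approx -10119.0$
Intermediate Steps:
$a = -55$ ($a = \left(-7\right) 8 + 1 = -56 + 1 = -55$)
$n{\left(P \right)} = \frac{1}{223 + P}$
$-10119 - n{\left(a \right)} = -10119 - \frac{1}{223 - 55} = -10119 - \frac{1}{168} = - \frac{1699993}{168}$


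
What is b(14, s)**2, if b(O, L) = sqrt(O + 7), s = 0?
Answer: 21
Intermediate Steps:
b(O, L) = sqrt(7 + O)
b(14, s)**2 = (sqrt(7 + 14))**2 = (sqrt(21))**2 = 21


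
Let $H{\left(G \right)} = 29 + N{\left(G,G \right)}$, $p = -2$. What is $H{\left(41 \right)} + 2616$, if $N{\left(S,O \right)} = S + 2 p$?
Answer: $2682$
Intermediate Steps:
$N{\left(S,O \right)} = -4 + S$ ($N{\left(S,O \right)} = S + 2 \left(-2\right) = S - 4 = -4 + S$)
$H{\left(G \right)} = 25 + G$ ($H{\left(G \right)} = 29 + \left(-4 + G\right) = 25 + G$)
$H{\left(41 \right)} + 2616 = \left(25 + 41\right) + 2616 = 66 + 2616 = 2682$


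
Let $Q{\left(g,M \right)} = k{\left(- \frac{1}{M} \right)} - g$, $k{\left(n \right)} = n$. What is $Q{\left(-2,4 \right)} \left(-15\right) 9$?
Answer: $- \frac{945}{4} \approx -236.25$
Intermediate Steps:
$Q{\left(g,M \right)} = - g - \frac{1}{M}$ ($Q{\left(g,M \right)} = - \frac{1}{M} - g = - g - \frac{1}{M}$)
$Q{\left(-2,4 \right)} \left(-15\right) 9 = \left(\left(-1\right) \left(-2\right) - \frac{1}{4}\right) \left(-15\right) 9 = \left(2 - \frac{1}{4}\right) \left(-15\right) 9 = \frac{7}{4} \left(-15\right) 9 = \left(- \frac{105}{4}\right) 9 = - \frac{945}{4}$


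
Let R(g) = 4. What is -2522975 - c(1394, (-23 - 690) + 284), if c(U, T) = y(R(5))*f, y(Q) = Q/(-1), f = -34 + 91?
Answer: -2522747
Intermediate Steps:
f = 57
y(Q) = -Q (y(Q) = Q*(-1) = -Q)
c(U, T) = -228 (c(U, T) = -1*4*57 = -4*57 = -228)
-2522975 - c(1394, (-23 - 690) + 284) = -2522975 - 1*(-228) = -2522975 + 228 = -2522747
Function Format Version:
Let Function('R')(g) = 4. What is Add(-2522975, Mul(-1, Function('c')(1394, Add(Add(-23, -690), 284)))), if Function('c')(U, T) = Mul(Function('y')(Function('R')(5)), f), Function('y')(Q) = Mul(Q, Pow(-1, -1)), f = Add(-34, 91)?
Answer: -2522747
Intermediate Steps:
f = 57
Function('y')(Q) = Mul(-1, Q) (Function('y')(Q) = Mul(Q, -1) = Mul(-1, Q))
Function('c')(U, T) = -228 (Function('c')(U, T) = Mul(Mul(-1, 4), 57) = Mul(-4, 57) = -228)
Add(-2522975, Mul(-1, Function('c')(1394, Add(Add(-23, -690), 284)))) = Add(-2522975, Mul(-1, -228)) = Add(-2522975, 228) = -2522747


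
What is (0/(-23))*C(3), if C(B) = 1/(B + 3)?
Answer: 0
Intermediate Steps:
C(B) = 1/(3 + B)
(0/(-23))*C(3) = (0/(-23))/(3 + 3) = -1/23*0/6 = 0*(⅙) = 0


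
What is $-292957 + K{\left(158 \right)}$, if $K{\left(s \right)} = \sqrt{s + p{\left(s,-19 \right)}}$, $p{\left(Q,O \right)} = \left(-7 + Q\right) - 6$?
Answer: $-292957 + \sqrt{303} \approx -2.9294 \cdot 10^{5}$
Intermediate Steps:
$p{\left(Q,O \right)} = -13 + Q$
$K{\left(s \right)} = \sqrt{-13 + 2 s}$ ($K{\left(s \right)} = \sqrt{s + \left(-13 + s\right)} = \sqrt{-13 + 2 s}$)
$-292957 + K{\left(158 \right)} = -292957 + \sqrt{-13 + 2 \cdot 158} = -292957 + \sqrt{-13 + 316} = -292957 + \sqrt{303}$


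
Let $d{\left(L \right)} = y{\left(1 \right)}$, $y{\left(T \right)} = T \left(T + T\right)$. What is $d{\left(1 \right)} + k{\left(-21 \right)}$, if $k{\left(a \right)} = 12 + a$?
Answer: $-7$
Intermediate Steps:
$y{\left(T \right)} = 2 T^{2}$ ($y{\left(T \right)} = T 2 T = 2 T^{2}$)
$d{\left(L \right)} = 2$ ($d{\left(L \right)} = 2 \cdot 1^{2} = 2 \cdot 1 = 2$)
$d{\left(1 \right)} + k{\left(-21 \right)} = 2 + \left(12 - 21\right) = 2 - 9 = -7$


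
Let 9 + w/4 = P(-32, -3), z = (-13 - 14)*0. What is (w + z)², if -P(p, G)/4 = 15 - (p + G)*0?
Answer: 76176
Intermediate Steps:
P(p, G) = -60 (P(p, G) = -4*(15 - (p + G)*0) = -4*(15 - (G + p)*0) = -4*(15 - 1*0) = -4*(15 + 0) = -4*15 = -60)
z = 0 (z = -27*0 = 0)
w = -276 (w = -36 + 4*(-60) = -36 - 240 = -276)
(w + z)² = (-276 + 0)² = (-276)² = 76176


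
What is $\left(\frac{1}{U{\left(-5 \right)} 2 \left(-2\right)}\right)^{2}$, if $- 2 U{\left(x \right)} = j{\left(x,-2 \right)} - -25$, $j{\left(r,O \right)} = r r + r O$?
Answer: $\frac{1}{14400} \approx 6.9444 \cdot 10^{-5}$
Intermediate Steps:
$j{\left(r,O \right)} = r^{2} + O r$
$U{\left(x \right)} = - \frac{25}{2} - \frac{x \left(-2 + x\right)}{2}$ ($U{\left(x \right)} = - \frac{x \left(-2 + x\right) - -25}{2} = - \frac{x \left(-2 + x\right) + 25}{2} = - \frac{25 + x \left(-2 + x\right)}{2} = - \frac{25}{2} - \frac{x \left(-2 + x\right)}{2}$)
$\left(\frac{1}{U{\left(-5 \right)} 2 \left(-2\right)}\right)^{2} = \left(\frac{1}{\left(- \frac{25}{2} - - \frac{5 \left(-2 - 5\right)}{2}\right) 2 \left(-2\right)}\right)^{2} = \left(\frac{1}{\left(- \frac{25}{2} - \left(- \frac{5}{2}\right) \left(-7\right)\right) 2 \left(-2\right)}\right)^{2} = \left(\frac{1}{\left(- \frac{25}{2} - \frac{35}{2}\right) 2 \left(-2\right)}\right)^{2} = \left(\frac{1}{\left(-30\right) 2 \left(-2\right)}\right)^{2} = \left(\frac{1}{\left(-60\right) \left(-2\right)}\right)^{2} = \left(\frac{1}{120}\right)^{2} = \frac{1}{14400}$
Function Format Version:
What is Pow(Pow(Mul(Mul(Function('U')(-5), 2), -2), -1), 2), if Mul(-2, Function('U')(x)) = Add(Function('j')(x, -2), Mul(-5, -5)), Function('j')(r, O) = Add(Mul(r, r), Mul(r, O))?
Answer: Rational(1, 14400) ≈ 6.9444e-5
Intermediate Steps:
Function('j')(r, O) = Add(Pow(r, 2), Mul(O, r))
Function('U')(x) = Add(Rational(-25, 2), Mul(Rational(-1, 2), x, Add(-2, x))) (Function('U')(x) = Mul(Rational(-1, 2), Add(Mul(x, Add(-2, x)), Mul(-5, -5))) = Mul(Rational(-1, 2), Add(Mul(x, Add(-2, x)), 25)) = Mul(Rational(-1, 2), Add(25, Mul(x, Add(-2, x)))) = Add(Rational(-25, 2), Mul(Rational(-1, 2), x, Add(-2, x))))
Pow(Pow(Mul(Mul(Function('U')(-5), 2), -2), -1), 2) = Pow(Pow(Mul(Mul(Add(Rational(-25, 2), Mul(Rational(-1, 2), -5, Add(-2, -5))), 2), -2), -1), 2) = Pow(Pow(Mul(Mul(Add(Rational(-25, 2), Mul(Rational(-1, 2), -5, -7)), 2), -2), -1), 2) = Pow(Pow(Mul(Mul(Add(Rational(-25, 2), Rational(-35, 2)), 2), -2), -1), 2) = Pow(Pow(Mul(Mul(-30, 2), -2), -1), 2) = Pow(Pow(Mul(-60, -2), -1), 2) = Pow(Pow(120, -1), 2) = Pow(Rational(1, 120), 2) = Rational(1, 14400)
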